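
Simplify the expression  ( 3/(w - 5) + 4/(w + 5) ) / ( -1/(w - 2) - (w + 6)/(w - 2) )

(-7*w^2 + 19*w - 10)/(w^3 + 7*w^2 - 25*w - 175)

Numerator: 3/(w - 5) + 4/(w + 5) = (7*w - 5)/(w^2 - 25)
Denominator: -1/(w - 2) - (w + 6)/(w - 2) = (-w - 7)/(w - 2)
Divide: ((7*w - 5)/(w^2 - 25)) · ((w - 2)/(-w - 7)) = (-7*w^2 + 19*w - 10)/(w^3 + 7*w^2 - 25*w - 175)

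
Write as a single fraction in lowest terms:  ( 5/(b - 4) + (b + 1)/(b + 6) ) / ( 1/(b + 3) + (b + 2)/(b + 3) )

Numerator: 5/(b - 4) + (b + 1)/(b + 6) = (b**2 + 2*b + 26)/(b**2 + 2*b - 24)
Denominator: 1/(b + 3) + (b + 2)/(b + 3) = 1
Divide: ((b**2 + 2*b + 26)/(b**2 + 2*b - 24)) · (1) = (b**2 + 2*b + 26)/(b**2 + 2*b - 24)

(b**2 + 2*b + 26)/(b**2 + 2*b - 24)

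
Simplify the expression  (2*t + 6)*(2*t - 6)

4*t^2 - 36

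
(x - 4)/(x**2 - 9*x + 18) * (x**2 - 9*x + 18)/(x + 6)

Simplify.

(x - 4)/(x + 6)

Factor: x**2 - 9*x + 18 = (x - 3)*(x - 6);  x**2 - 9*x + 18 = (x - 3)*(x - 6)
Cancel the common factors (x - 6), (x - 3).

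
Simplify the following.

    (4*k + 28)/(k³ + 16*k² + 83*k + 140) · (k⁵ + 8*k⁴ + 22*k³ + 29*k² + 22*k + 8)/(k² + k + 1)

Factor: 4*k + 28 = 4·(k + 7);  k³ + 16*k² + 83*k + 140 = (k + 5)·(k + 7)·(k + 4);  k⁵ + 8*k⁴ + 22*k³ + 29*k² + 22*k + 8 = (k + 4)·(k + 1)·(k + 2)·(k² + k + 1)
Cancel the common factors (k² + k + 1), (k + 4), (k + 7).

(4*k² + 12*k + 8)/(k + 5)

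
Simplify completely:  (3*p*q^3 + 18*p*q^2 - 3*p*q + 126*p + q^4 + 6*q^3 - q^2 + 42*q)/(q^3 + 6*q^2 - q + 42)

Factor: 3*p*q^3 + 18*p*q^2 - 3*p*q + 126*p + q^4 + 6*q^3 - q^2 + 42*q = (3*p + q)*(q^2 - q + 6)*(q + 7);  q^3 + 6*q^2 - q + 42 = (q^2 - q + 6)*(q + 7)
Cancel the common factors (q^2 - q + 6), (q + 7).

3*p + q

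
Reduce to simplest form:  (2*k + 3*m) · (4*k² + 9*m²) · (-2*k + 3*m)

((3*m)+(2*k))((3*m)-(2*k)) = -4*k² + 9*m²; continue pairing.

-16*k⁴ + 81*m⁴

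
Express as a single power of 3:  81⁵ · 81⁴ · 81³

3^48

81⁵ = 3^20; 81⁴ = 3^16; 81³ = 3^12
Combine exponents: 3^48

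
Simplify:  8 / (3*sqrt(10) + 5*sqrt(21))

(-24*sqrt(10) + 40*sqrt(21))/435

Multiply numerator and denominator by -5*sqrt(21) + 3*sqrt(10).
Denominator becomes -435; numerator becomes -40*sqrt(21) + 24*sqrt(10).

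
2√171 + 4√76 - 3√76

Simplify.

2√171 = 6*√19; 4√76 = 8*√19; 3√76 = 6*√19
Combine: (6 + 8 - 6)·√19 = 8*√19

8*√19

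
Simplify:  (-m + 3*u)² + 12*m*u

(m + 3*u)²

Expanding gives m² + 6*m*u + 9*u², a perfect square.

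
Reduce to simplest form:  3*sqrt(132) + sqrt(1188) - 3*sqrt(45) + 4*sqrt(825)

-9*sqrt(5) + 32*sqrt(33)

3*sqrt(132) = 6*sqrt(33); sqrt(1188) = 6*sqrt(33); 3*sqrt(45) = 9*sqrt(5); 4*sqrt(825) = 20*sqrt(33)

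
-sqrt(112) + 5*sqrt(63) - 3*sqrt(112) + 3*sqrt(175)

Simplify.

sqrt(112) = 4*sqrt(7); 5*sqrt(63) = 15*sqrt(7); 3*sqrt(112) = 12*sqrt(7); 3*sqrt(175) = 15*sqrt(7)
Combine: (-4 + 15 - 12 + 15)·sqrt(7) = 14*sqrt(7)

14*sqrt(7)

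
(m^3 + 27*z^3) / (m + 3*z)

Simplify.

Apply the sum-of-cubes factorisation and cancel (m + 3*z).

m^2 - 3*m*z + 9*z^2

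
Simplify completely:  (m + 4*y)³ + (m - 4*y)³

Binomially expand both and collect terms in m, (4*y).

2*m*(m² + 48*y²)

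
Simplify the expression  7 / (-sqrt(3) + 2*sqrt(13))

(sqrt(3) + 2*sqrt(13))/7

Multiply numerator and denominator by sqrt(3) + 2*sqrt(13).
Denominator becomes 49; numerator becomes 7*sqrt(3) + 14*sqrt(13).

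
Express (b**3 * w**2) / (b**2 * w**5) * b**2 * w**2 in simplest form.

b**3/w

Quotient: b**1 * (w**-3)
Multiply by b**2 * w**2: add exponents.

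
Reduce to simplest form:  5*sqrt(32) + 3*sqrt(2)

5*sqrt(32) = 20*sqrt(2); 3*sqrt(2) = 3*sqrt(2)
Combine: (20 + 3)·sqrt(2) = 23*sqrt(2)

23*sqrt(2)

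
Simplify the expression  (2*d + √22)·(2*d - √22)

4*d² - 22

Difference of squares with P = 2*d, Q = √22.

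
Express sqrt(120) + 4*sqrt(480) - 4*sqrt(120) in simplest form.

10*sqrt(30)

sqrt(120) = 2*sqrt(30); 4*sqrt(480) = 16*sqrt(30); 4*sqrt(120) = 8*sqrt(30)
Combine: (2 + 16 - 8)·sqrt(30) = 10*sqrt(30)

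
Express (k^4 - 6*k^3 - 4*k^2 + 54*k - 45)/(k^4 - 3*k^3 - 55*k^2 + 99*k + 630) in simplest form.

(k^2 - 4*k + 3)/(k^2 - k - 42)

Factor: k^4 - 6*k^3 - 4*k^2 + 54*k - 45 = (k - 1)*(k - 3)*(k + 3)*(k - 5);  k^4 - 3*k^3 - 55*k^2 + 99*k + 630 = (k - 7)*(k + 3)*(k + 6)*(k - 5)
Cancel the common factors (k + 3), (k - 5).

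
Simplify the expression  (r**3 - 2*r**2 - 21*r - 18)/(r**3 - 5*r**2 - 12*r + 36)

Factor: r**3 - 2*r**2 - 21*r - 18 = (r + 1)*(r - 6)*(r + 3);  r**3 - 5*r**2 - 12*r + 36 = (r - 6)*(r + 3)*(r - 2)
Cancel the common factors (r - 6), (r + 3).

(r + 1)/(r - 2)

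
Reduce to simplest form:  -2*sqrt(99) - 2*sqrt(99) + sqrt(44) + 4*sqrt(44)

2*sqrt(99) = 6*sqrt(11); 2*sqrt(99) = 6*sqrt(11); sqrt(44) = 2*sqrt(11); 4*sqrt(44) = 8*sqrt(11)
Combine: (-6 - 6 + 2 + 8)·sqrt(11) = -2*sqrt(11)

-2*sqrt(11)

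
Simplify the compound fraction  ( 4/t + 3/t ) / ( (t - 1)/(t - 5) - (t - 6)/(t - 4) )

Numerator: 4/t + 3/t = 7/t
Denominator: (t - 1)/(t - 5) - (t - 6)/(t - 4) = (6*t - 26)/(t² - 9*t + 20)
Divide: (7/t) · ((t² - 9*t + 20)/(6*t - 26)) = (7*t² - 63*t + 140)/(6*t² - 26*t)

(7*t² - 63*t + 140)/(6*t² - 26*t)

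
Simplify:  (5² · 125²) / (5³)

5² = 5^2; 125² = 5^6; 5³ = 5^3
Combine exponents: 5^5

5^5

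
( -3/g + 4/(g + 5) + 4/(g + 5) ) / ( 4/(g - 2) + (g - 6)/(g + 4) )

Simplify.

Numerator: -3/g + 4/(g + 5) + 4/(g + 5) = (5*g - 15)/(g² + 5*g)
Denominator: 4/(g - 2) + (g - 6)/(g + 4) = (g² - 4*g + 28)/(g² + 2*g - 8)
Divide: ((5*g - 15)/(g² + 5*g)) · ((g² + 2*g - 8)/(g² - 4*g + 28)) = (5*g³ - 5*g² - 70*g + 120)/(g⁴ + g³ + 8*g² + 140*g)

(5*g³ - 5*g² - 70*g + 120)/(g⁴ + g³ + 8*g² + 140*g)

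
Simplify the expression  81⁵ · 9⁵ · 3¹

81⁵ = 3^20; 9⁵ = 3^10; 3¹ = 3^1
Combine exponents: 3^31

3^31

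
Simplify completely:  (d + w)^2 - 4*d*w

Expanding gives d^2 - 2*d*w + w^2, a perfect square.

(d - w)^2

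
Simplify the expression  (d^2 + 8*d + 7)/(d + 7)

Factor: d^2 + 8*d + 7 = (d + 7)*(d + 1)
Cancel the common factor (d + 7).

d + 1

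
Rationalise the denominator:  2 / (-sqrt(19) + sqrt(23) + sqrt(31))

Group as (sqrt(23) + sqrt(31)) - sqrt(19); multiply by (sqrt(23) + sqrt(31)) + sqrt(19), then rationalise the remaining surd.

(-70*sqrt(19) + 22*sqrt(31) + 54*sqrt(23) + 4*sqrt(13547))/1627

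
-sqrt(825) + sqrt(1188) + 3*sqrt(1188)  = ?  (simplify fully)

sqrt(825) = 5*sqrt(33); sqrt(1188) = 6*sqrt(33); 3*sqrt(1188) = 18*sqrt(33)
Combine: (-5 + 6 + 18)·sqrt(33) = 19*sqrt(33)

19*sqrt(33)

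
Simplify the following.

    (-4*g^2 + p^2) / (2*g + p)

Difference of squares: factor out (2*g + p).

-2*g + p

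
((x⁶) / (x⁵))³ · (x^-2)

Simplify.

Inside the bracket: x¹
Raise to the power 3: x³
Multiply by (x^-2): add exponents.

x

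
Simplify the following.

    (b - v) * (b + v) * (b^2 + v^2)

Telescope via difference of squares: (b+v)(b-v) = b^2 - v^2, then repeat with the next factor.

b^4 - v^4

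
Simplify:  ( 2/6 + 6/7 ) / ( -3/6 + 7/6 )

25/14

Numerator: 2/6 + 6/7 = 25/21
Denominator: -3/6 + 7/6 = 2/3
Divide: (25/21) · (3/2) = 25/14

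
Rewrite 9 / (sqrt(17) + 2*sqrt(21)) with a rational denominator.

(-9*sqrt(17) + 18*sqrt(21))/67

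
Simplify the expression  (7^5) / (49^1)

7^5 = 7^5; 49^1 = 7^2
Combine exponents: 7^3

7^3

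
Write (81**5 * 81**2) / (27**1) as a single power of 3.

3**25

81**5 = 3**20; 81**2 = 3**8; 27**1 = 3**3
Combine exponents: 3**25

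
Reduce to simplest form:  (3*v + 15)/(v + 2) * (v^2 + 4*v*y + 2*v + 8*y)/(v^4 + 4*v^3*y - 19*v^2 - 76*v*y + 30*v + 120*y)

3/(v^2 - 5*v + 6)

Factor: 3*v + 15 = 3*(v + 5);  v^2 + 4*v*y + 2*v + 8*y = (v + 4*y)*(v + 2);  v^4 + 4*v^3*y - 19*v^2 - 76*v*y + 30*v + 120*y = (v + 5)*(v - 3)*(v + 4*y)*(v - 2)
Cancel the common factors (v + 4*y), (v + 5), (v + 2).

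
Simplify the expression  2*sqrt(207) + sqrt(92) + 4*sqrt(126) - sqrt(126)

2*sqrt(207) = 6*sqrt(23); sqrt(92) = 2*sqrt(23); 4*sqrt(126) = 12*sqrt(14); sqrt(126) = 3*sqrt(14)

9*sqrt(14) + 8*sqrt(23)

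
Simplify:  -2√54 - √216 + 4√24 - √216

-10*√6

2√54 = 6*√6; √216 = 6*√6; 4√24 = 8*√6; √216 = 6*√6
Combine: (-6 - 6 + 8 - 6)·√6 = -10*√6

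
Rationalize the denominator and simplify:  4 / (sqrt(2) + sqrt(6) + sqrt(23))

(-76*sqrt(6) - 108*sqrt(2) + 16*sqrt(69) + 60*sqrt(23))/177

Group as (sqrt(2) + sqrt(6)) + sqrt(23); multiply by (sqrt(2) + sqrt(6)) - sqrt(23), then rationalise the remaining surd.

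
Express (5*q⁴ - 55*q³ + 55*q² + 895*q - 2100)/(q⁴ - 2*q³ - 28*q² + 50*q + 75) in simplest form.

Factor: 5*q⁴ - 55*q³ + 55*q² + 895*q - 2100 = 5·(q - 7)·(q - 3)·(q - 5)·(q + 4);  q⁴ - 2*q³ - 28*q² + 50*q + 75 = (q + 1)·(q + 5)·(q - 5)·(q - 3)
Cancel the common factors (q - 5), (q - 3).

(5*q² - 15*q - 140)/(q² + 6*q + 5)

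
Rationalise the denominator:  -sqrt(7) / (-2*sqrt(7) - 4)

Multiply numerator and denominator by -4 + 2*sqrt(7).
Denominator becomes -12; numerator becomes -14 + 4*sqrt(7).

(-2*sqrt(7) + 7)/6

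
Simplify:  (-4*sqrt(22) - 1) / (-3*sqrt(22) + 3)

Multiply numerator and denominator by 3 + 3*sqrt(22).
Denominator becomes -189; numerator becomes -267 - 15*sqrt(22).

(5*sqrt(22) + 89)/63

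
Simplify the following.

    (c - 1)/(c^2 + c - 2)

Factor: c^2 + c - 2 = (c - 1)*(c + 2)
Cancel the common factor (c - 1).

1/(c + 2)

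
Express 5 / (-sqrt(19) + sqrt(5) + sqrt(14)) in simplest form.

(5*sqrt(14) + 14*sqrt(5) + sqrt(1330))/28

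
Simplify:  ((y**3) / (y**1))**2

y**4

Inside the bracket: y**2
Raise to the power 2: y**4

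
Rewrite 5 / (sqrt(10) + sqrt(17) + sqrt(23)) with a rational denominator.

(-5*sqrt(3910) + 10*sqrt(23) + 40*sqrt(17) + 75*sqrt(10))/332

Group as (sqrt(10) + sqrt(23)) + sqrt(17); multiply by (sqrt(10) + sqrt(23)) - sqrt(17), then rationalise the remaining surd.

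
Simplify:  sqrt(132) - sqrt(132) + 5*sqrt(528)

20*sqrt(33)

sqrt(132) = 2*sqrt(33); sqrt(132) = 2*sqrt(33); 5*sqrt(528) = 20*sqrt(33)
Combine: (2 - 2 + 20)·sqrt(33) = 20*sqrt(33)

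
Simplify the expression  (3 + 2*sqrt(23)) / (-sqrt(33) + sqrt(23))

Multiply numerator and denominator by sqrt(23) + sqrt(33).
Denominator becomes -10; numerator becomes 3*sqrt(23) + 3*sqrt(33) + 46 + 2*sqrt(759).

(-2*sqrt(759) - 46 - 3*sqrt(33) - 3*sqrt(23))/10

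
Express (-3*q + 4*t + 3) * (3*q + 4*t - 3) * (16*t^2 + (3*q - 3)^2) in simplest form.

Telescope via difference of squares: ((4*t)+(3*q - 3))((4*t)-(3*q - 3)) = -9*q^2 + 18*q + 16*t^2 - 9, then repeat with the next factor.

-81*q^4 + 324*q^3 - 486*q^2 + 324*q + 256*t^4 - 81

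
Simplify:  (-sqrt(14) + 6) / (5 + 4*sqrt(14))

(-86 + 29*sqrt(14))/199

Multiply numerator and denominator by -4*sqrt(14) + 5.
Denominator becomes -199; numerator becomes -29*sqrt(14) + 86.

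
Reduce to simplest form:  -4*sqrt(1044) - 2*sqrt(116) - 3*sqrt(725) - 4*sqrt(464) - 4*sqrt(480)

-59*sqrt(29) - 16*sqrt(30)

4*sqrt(1044) = 24*sqrt(29); 2*sqrt(116) = 4*sqrt(29); 3*sqrt(725) = 15*sqrt(29); 4*sqrt(464) = 16*sqrt(29); 4*sqrt(480) = 16*sqrt(30)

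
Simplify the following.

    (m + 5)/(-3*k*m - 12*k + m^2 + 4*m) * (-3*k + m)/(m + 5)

1/(m + 4)

Factor: -3*k*m - 12*k + m^2 + 4*m = (-3*k + m)*(m + 4)
Cancel the common factors (m + 5), (-3*k + m).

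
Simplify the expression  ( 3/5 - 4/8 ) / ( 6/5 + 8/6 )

Numerator: 3/5 - 4/8 = 1/10
Denominator: 6/5 + 8/6 = 38/15
Divide: (1/10) · (15/38) = 3/76

3/76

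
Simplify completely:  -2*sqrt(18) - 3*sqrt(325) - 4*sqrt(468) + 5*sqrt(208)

-19*sqrt(13) - 6*sqrt(2)

2*sqrt(18) = 6*sqrt(2); 3*sqrt(325) = 15*sqrt(13); 4*sqrt(468) = 24*sqrt(13); 5*sqrt(208) = 20*sqrt(13)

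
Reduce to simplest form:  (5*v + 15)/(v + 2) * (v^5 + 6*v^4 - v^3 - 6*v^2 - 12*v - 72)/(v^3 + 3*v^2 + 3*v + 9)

Factor: 5*v + 15 = 5*(v + 3);  v^5 + 6*v^4 - v^3 - 6*v^2 - 12*v - 72 = (v + 6)*(v + 2)*(v^2 + 3)*(v - 2);  v^3 + 3*v^2 + 3*v + 9 = (v + 3)*(v^2 + 3)
Cancel the common factors (v^2 + 3), (v + 3), (v + 2).

5*v^2 + 20*v - 60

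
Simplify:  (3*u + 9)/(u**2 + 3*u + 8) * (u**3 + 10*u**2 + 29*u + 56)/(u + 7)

Factor: 3*u + 9 = 3*(u + 3);  u**3 + 10*u**2 + 29*u + 56 = (u + 7)*(u**2 + 3*u + 8)
Cancel the common factors (u**2 + 3*u + 8), (u + 7).

3*u + 9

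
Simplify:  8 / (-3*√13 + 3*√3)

Multiply numerator and denominator by 3*√3 + 3*√13.
Denominator becomes -90; numerator becomes 24*√3 + 24*√13.

(-4*√13 - 4*√3)/15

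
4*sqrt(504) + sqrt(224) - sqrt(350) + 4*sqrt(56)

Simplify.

31*sqrt(14)

4*sqrt(504) = 24*sqrt(14); sqrt(224) = 4*sqrt(14); sqrt(350) = 5*sqrt(14); 4*sqrt(56) = 8*sqrt(14)
Combine: (24 + 4 - 5 + 8)·sqrt(14) = 31*sqrt(14)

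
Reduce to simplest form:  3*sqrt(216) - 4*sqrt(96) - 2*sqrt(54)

3*sqrt(216) = 18*sqrt(6); 4*sqrt(96) = 16*sqrt(6); 2*sqrt(54) = 6*sqrt(6)
Combine: (18 - 16 - 6)·sqrt(6) = -4*sqrt(6)

-4*sqrt(6)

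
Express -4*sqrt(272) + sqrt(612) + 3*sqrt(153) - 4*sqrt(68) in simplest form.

4*sqrt(272) = 16*sqrt(17); sqrt(612) = 6*sqrt(17); 3*sqrt(153) = 9*sqrt(17); 4*sqrt(68) = 8*sqrt(17)
Combine: (-16 + 6 + 9 - 8)·sqrt(17) = -9*sqrt(17)

-9*sqrt(17)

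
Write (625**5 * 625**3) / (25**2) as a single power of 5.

5**28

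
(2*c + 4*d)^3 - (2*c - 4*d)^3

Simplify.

96*c^2*d + 128*d^3

Only the odd-power cross terms survive.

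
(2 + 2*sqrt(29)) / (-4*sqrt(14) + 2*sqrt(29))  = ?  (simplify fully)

(-2*sqrt(406) - 29 - 2*sqrt(14) - sqrt(29))/27

Multiply numerator and denominator by 2*sqrt(29) + 4*sqrt(14).
Denominator becomes -108; numerator becomes 4*sqrt(29) + 8*sqrt(14) + 116 + 8*sqrt(406).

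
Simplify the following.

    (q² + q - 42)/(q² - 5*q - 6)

(q + 7)/(q + 1)

Factor: q² + q - 42 = (q - 6)·(q + 7);  q² - 5*q - 6 = (q + 1)·(q - 6)
Cancel the common factor (q - 6).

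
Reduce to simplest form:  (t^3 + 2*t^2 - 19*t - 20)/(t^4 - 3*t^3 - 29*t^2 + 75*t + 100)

1/(t - 5)

Factor: t^3 + 2*t^2 - 19*t - 20 = (t + 1)*(t - 4)*(t + 5);  t^4 - 3*t^3 - 29*t^2 + 75*t + 100 = (t + 1)*(t + 5)*(t - 4)*(t - 5)
Cancel the common factors (t - 4), (t + 1), (t + 5).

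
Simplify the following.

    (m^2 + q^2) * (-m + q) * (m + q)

Telescope via difference of squares: (q+m)(q-m) = -m^2 + q^2, then repeat with the next factor.

-m^4 + q^4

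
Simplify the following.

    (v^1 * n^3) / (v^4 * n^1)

n^2/v^3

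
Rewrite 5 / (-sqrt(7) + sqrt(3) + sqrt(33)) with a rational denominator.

(-37*sqrt(3) - 6*sqrt(77) + 29*sqrt(7) + 23*sqrt(33))/89

Group as (sqrt(3) + sqrt(33)) - sqrt(7); multiply by (sqrt(3) + sqrt(33)) + sqrt(7), then rationalise the remaining surd.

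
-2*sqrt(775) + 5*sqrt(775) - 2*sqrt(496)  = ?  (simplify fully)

2*sqrt(775) = 10*sqrt(31); 5*sqrt(775) = 25*sqrt(31); 2*sqrt(496) = 8*sqrt(31)
Combine: (-10 + 25 - 8)·sqrt(31) = 7*sqrt(31)

7*sqrt(31)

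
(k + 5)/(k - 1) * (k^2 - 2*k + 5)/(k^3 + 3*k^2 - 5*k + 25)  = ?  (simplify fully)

1/(k - 1)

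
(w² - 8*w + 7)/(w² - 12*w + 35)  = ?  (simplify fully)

(w - 1)/(w - 5)

Factor: w² - 8*w + 7 = (w - 7)·(w - 1);  w² - 12*w + 35 = (w - 7)·(w - 5)
Cancel the common factor (w - 7).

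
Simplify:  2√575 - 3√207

√23

2√575 = 10*√23; 3√207 = 9*√23
Combine: (10 - 9)·√23 = √23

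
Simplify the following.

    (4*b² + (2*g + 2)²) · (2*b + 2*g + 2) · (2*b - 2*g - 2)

Telescope via difference of squares: ((2*b)+(2*g + 2))((2*b)-(2*g + 2)) = 4*b² - 4*g² - 8*g - 4, then repeat with the next factor.

16*b⁴ - 16*g⁴ - 64*g³ - 96*g² - 64*g - 16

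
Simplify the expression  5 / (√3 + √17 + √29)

(-10*√1479 - 45*√29 + 75*√17 + 215*√3)/123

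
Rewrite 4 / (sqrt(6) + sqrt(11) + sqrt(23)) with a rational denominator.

(-2*sqrt(1518) - 6*sqrt(23) + 18*sqrt(11) + 28*sqrt(6))/57

Group as (sqrt(11) + sqrt(23)) + sqrt(6); multiply by (sqrt(11) + sqrt(23)) - sqrt(6), then rationalise the remaining surd.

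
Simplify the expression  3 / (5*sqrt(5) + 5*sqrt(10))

(-3*sqrt(5) + 3*sqrt(10))/25

Multiply numerator and denominator by -5*sqrt(10) + 5*sqrt(5).
Denominator becomes -125; numerator becomes -15*sqrt(10) + 15*sqrt(5).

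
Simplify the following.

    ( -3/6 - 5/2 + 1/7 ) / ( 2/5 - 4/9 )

Numerator: -3/6 - 5/2 + 1/7 = -20/7
Denominator: 2/5 - 4/9 = -2/45
Divide: (-20/7) · (-45/2) = 450/7

450/7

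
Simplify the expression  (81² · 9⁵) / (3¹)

81² = 3^8; 9⁵ = 3^10; 3¹ = 3^1
Combine exponents: 3^17

3^17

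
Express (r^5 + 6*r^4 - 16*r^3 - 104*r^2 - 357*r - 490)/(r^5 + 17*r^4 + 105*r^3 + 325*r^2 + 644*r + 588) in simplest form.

Factor: r^5 + 6*r^4 - 16*r^3 - 104*r^2 - 357*r - 490 = (r + 7)*(r^2 + 2*r + 7)*(r + 2)*(r - 5);  r^5 + 17*r^4 + 105*r^3 + 325*r^2 + 644*r + 588 = (r^2 + 2*r + 7)*(r + 7)*(r + 6)*(r + 2)
Cancel the common factors (r^2 + 2*r + 7), (r + 7), (r + 2).

(r - 5)/(r + 6)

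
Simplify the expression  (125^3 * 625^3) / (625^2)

125^3 = 5^9; 625^3 = 5^12; 625^2 = 5^8
Combine exponents: 5^13

5^13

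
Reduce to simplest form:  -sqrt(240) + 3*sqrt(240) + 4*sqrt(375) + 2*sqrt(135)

34*sqrt(15)

sqrt(240) = 4*sqrt(15); 3*sqrt(240) = 12*sqrt(15); 4*sqrt(375) = 20*sqrt(15); 2*sqrt(135) = 6*sqrt(15)
Combine: (-4 + 12 + 20 + 6)·sqrt(15) = 34*sqrt(15)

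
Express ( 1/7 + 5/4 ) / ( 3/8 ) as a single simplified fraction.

Numerator: 1/7 + 5/4 = 39/28
Denominator: 3/8 = 3/8
Divide: (39/28) · (8/3) = 26/7

26/7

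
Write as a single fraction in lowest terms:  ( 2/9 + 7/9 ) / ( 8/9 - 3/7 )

63/29

Numerator: 2/9 + 7/9 = 1
Denominator: 8/9 - 3/7 = 29/63
Divide: (1) · (63/29) = 63/29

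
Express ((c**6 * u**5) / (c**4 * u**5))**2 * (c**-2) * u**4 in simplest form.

c**2*u**4

Inside the bracket: c**2
Raise to the power 2: c**4
Multiply by (c**-2) * u**4: add exponents.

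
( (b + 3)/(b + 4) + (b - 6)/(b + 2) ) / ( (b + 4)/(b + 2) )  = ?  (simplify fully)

Numerator: (b + 3)/(b + 4) + (b - 6)/(b + 2) = (2*b^2 + 3*b - 18)/(b^2 + 6*b + 8)
Denominator: (b + 4)/(b + 2) = (b + 4)/(b + 2)
Divide: ((2*b^2 + 3*b - 18)/(b^2 + 6*b + 8)) · ((b + 2)/(b + 4)) = (2*b^2 + 3*b - 18)/(b^2 + 8*b + 16)

(2*b^2 + 3*b - 18)/(b^2 + 8*b + 16)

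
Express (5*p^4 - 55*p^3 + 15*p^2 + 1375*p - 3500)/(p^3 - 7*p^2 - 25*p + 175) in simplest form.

5*p - 20

Factor: 5*p^4 - 55*p^3 + 15*p^2 + 1375*p - 3500 = 5*(p - 5)*(p + 5)*(p - 7)*(p - 4);  p^3 - 7*p^2 - 25*p + 175 = (p - 7)*(p + 5)*(p - 5)
Cancel the common factors (p - 7), (p - 5), (p + 5).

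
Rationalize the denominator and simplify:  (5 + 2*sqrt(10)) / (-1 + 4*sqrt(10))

Multiply numerator and denominator by -4*sqrt(10) - 1.
Denominator becomes -159; numerator becomes -85 - 22*sqrt(10).

(22*sqrt(10) + 85)/159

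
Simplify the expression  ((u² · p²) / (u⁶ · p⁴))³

Inside the bracket: (u^-4) · (p^-2)
Raise to the power 3: (u^-12) · (p^-6)

1/(p⁶*u^12)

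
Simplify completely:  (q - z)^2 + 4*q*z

(q + z)^2

Expand the square and combine the 4*q*z term.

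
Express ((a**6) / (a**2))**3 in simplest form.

a**12

Inside the bracket: a**4
Raise to the power 3: a**12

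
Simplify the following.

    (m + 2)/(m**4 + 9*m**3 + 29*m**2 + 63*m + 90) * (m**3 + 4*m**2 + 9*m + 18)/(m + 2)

Factor: m**4 + 9*m**3 + 29*m**2 + 63*m + 90 = (m + 5)*(m + 3)*(m**2 + m + 6);  m**3 + 4*m**2 + 9*m + 18 = (m + 3)*(m**2 + m + 6)
Cancel the common factors (m**2 + m + 6), (m + 2), (m + 3).

1/(m + 5)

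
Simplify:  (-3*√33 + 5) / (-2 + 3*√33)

Multiply numerator and denominator by -3*√33 - 2.
Denominator becomes -293; numerator becomes -9*√33 + 287.

(-287 + 9*√33)/293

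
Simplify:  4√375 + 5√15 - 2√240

17*√15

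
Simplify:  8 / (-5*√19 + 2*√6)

Multiply numerator and denominator by 2*√6 + 5*√19.
Denominator becomes -451; numerator becomes 16*√6 + 40*√19.

(-40*√19 - 16*√6)/451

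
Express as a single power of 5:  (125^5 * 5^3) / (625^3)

5^6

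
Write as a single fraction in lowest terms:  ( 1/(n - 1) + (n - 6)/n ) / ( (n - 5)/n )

Numerator: 1/(n - 1) + (n - 6)/n = (n² - 6*n + 6)/(n² - n)
Denominator: (n - 5)/n = (n - 5)/n
Divide: ((n² - 6*n + 6)/(n² - n)) · (n/(n - 5)) = (n² - 6*n + 6)/(n² - 6*n + 5)

(n² - 6*n + 6)/(n² - 6*n + 5)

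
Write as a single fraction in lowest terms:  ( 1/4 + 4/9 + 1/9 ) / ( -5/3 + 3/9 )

Numerator: 1/4 + 4/9 + 1/9 = 29/36
Denominator: -5/3 + 3/9 = -4/3
Divide: (29/36) · (-3/4) = -29/48

-29/48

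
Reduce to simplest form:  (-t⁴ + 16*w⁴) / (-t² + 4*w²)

Difference of fourth powers: factor out (-t² + 4*w²).

t² + 4*w²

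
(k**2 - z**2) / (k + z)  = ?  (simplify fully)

k - z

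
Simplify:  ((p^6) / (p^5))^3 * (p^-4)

1/p

Inside the bracket: p^1
Raise to the power 3: p^3
Multiply by (p^-4): add exponents.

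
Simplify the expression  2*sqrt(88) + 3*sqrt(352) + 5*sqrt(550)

41*sqrt(22)

2*sqrt(88) = 4*sqrt(22); 3*sqrt(352) = 12*sqrt(22); 5*sqrt(550) = 25*sqrt(22)
Combine: (4 + 12 + 25)·sqrt(22) = 41*sqrt(22)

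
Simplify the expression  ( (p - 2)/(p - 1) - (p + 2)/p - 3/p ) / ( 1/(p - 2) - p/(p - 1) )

Numerator: (p - 2)/(p - 1) - (p + 2)/p - 3/p = (-6*p + 5)/(p^2 - p)
Denominator: 1/(p - 2) - p/(p - 1) = (-p^2 + 3*p - 1)/(p^2 - 3*p + 2)
Divide: ((-6*p + 5)/(p^2 - p)) · ((p^2 - 3*p + 2)/(-p^2 + 3*p - 1)) = (6*p^2 - 17*p + 10)/(p^3 - 3*p^2 + p)

(6*p^2 - 17*p + 10)/(p^3 - 3*p^2 + p)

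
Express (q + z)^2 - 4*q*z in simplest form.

Expand the square and combine the 4*q*z term.

(q - z)^2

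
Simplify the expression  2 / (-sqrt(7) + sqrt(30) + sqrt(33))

Group as (sqrt(30) + sqrt(33)) - sqrt(7); multiply by (sqrt(30) + sqrt(33)) + sqrt(7), then rationalise the remaining surd.

(-28*sqrt(7) + 2*sqrt(33) + 5*sqrt(30) + 3*sqrt(770))/206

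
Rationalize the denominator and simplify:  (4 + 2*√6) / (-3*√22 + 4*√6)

Multiply numerator and denominator by 4*√6 + 3*√22.
Denominator becomes -102; numerator becomes 16*√6 + 48 + 12*√22 + 12*√33.

(-6*√33 - 6*√22 - 24 - 8*√6)/51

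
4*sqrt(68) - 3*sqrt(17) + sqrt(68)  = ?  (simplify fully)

4*sqrt(68) = 8*sqrt(17); 3*sqrt(17) = 3*sqrt(17); sqrt(68) = 2*sqrt(17)
Combine: (8 - 3 + 2)·sqrt(17) = 7*sqrt(17)

7*sqrt(17)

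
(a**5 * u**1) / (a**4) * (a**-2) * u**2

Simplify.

u**3/a

Quotient: a**1 * u**1
Multiply by (a**-2) * u**2: add exponents.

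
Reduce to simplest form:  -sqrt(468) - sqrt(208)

-10*sqrt(13)

sqrt(468) = 6*sqrt(13); sqrt(208) = 4*sqrt(13)
Combine: (-6 - 4)·sqrt(13) = -10*sqrt(13)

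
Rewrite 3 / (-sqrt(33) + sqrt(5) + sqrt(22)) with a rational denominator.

(9*sqrt(33) + 24*sqrt(22) + 75*sqrt(5) + 33*sqrt(30))/202

Group as (sqrt(5) + sqrt(22)) - sqrt(33); multiply by (sqrt(5) + sqrt(22)) + sqrt(33), then rationalise the remaining surd.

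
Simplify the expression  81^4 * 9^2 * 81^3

81^4 = 3^16; 9^2 = 3^4; 81^3 = 3^12
Combine exponents: 3^32

3^32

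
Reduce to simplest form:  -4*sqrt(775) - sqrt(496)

-24*sqrt(31)

4*sqrt(775) = 20*sqrt(31); sqrt(496) = 4*sqrt(31)
Combine: (-20 - 4)·sqrt(31) = -24*sqrt(31)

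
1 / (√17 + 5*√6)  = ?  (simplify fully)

(-√17 + 5*√6)/133

Multiply numerator and denominator by -√17 + 5*√6.
Denominator becomes 133; numerator becomes -√17 + 5*√6.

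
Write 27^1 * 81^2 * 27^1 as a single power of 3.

27^1 = 3^3; 81^2 = 3^8; 27^1 = 3^3
Combine exponents: 3^14

3^14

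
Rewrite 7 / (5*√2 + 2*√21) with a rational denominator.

Multiply numerator and denominator by -2*√21 + 5*√2.
Denominator becomes -34; numerator becomes -14*√21 + 35*√2.

(-35*√2 + 14*√21)/34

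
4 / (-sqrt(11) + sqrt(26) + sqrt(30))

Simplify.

(-180*sqrt(11) + 28*sqrt(30) + 60*sqrt(26) + 16*sqrt(2145))/1095

Group as (sqrt(26) + sqrt(30)) - sqrt(11); multiply by (sqrt(26) + sqrt(30)) + sqrt(11), then rationalise the remaining surd.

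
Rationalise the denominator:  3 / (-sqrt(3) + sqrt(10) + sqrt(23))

Group as (sqrt(10) + sqrt(23)) - sqrt(3); multiply by (sqrt(10) + sqrt(23)) + sqrt(3), then rationalise the remaining surd.

(-45*sqrt(3) - 15*sqrt(23) + 24*sqrt(10) + 3*sqrt(690))/10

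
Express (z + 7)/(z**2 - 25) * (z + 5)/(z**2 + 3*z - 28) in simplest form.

Factor: z**2 - 25 = (z - 5)*(z + 5);  z**2 + 3*z - 28 = (z + 7)*(z - 4)
Cancel the common factors (z + 7), (z + 5).

1/(z**2 - 9*z + 20)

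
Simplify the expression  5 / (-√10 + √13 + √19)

(-55*√10 + 10*√19 + 40*√13 + 5*√2470)/252

Group as (√13 + √19) - √10; multiply by (√13 + √19) + √10, then rationalise the remaining surd.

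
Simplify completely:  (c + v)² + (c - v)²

Binomially expand both and collect terms in c, v.

2*c² + 2*v²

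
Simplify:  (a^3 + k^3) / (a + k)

a^2 - a*k + k^2

Apply the sum-of-cubes factorisation and cancel (a + k).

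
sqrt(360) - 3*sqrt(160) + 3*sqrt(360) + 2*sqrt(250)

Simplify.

sqrt(360) = 6*sqrt(10); 3*sqrt(160) = 12*sqrt(10); 3*sqrt(360) = 18*sqrt(10); 2*sqrt(250) = 10*sqrt(10)
Combine: (6 - 12 + 18 + 10)·sqrt(10) = 22*sqrt(10)

22*sqrt(10)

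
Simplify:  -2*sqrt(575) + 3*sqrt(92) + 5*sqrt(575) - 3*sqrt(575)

6*sqrt(23)

2*sqrt(575) = 10*sqrt(23); 3*sqrt(92) = 6*sqrt(23); 5*sqrt(575) = 25*sqrt(23); 3*sqrt(575) = 15*sqrt(23)
Combine: (-10 + 6 + 25 - 15)·sqrt(23) = 6*sqrt(23)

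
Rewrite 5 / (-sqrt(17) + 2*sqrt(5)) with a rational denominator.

Multiply numerator and denominator by sqrt(17) + 2*sqrt(5).
Denominator becomes 3; numerator becomes 5*sqrt(17) + 10*sqrt(5).

(5*sqrt(17) + 10*sqrt(5))/3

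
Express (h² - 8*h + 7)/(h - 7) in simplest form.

Factor: h² - 8*h + 7 = (h - 7)·(h - 1)
Cancel the common factor (h - 7).

h - 1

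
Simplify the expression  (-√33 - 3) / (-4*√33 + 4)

(√33 + 9)/32

Multiply numerator and denominator by 4 + 4*√33.
Denominator becomes -512; numerator becomes -144 - 16*√33.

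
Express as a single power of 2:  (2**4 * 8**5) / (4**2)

2**4 = 2**4; 8**5 = 2**15; 4**2 = 2**4
Combine exponents: 2**15

2**15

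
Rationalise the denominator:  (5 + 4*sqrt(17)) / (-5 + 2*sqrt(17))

(30*sqrt(17) + 161)/43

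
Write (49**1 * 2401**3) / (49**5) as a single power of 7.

49**1 = 7**2; 2401**3 = 7**12; 49**5 = 7**10
Combine exponents: 7**4

7**4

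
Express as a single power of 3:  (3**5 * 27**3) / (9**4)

3**6

3**5 = 3**5; 27**3 = 3**9; 9**4 = 3**8
Combine exponents: 3**6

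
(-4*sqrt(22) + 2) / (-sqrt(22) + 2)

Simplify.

(sqrt(22) + 14)/3

Multiply numerator and denominator by 2 + sqrt(22).
Denominator becomes -18; numerator becomes -84 - 6*sqrt(22).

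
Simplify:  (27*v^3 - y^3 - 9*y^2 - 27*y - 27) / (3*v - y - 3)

9*v^2 + 3*v*y + 9*v + y^2 + 6*y + 9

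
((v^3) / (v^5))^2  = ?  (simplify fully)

v^(-4)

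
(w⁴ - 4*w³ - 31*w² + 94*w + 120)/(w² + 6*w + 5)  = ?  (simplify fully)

Factor: w⁴ - 4*w³ - 31*w² + 94*w + 120 = (w + 1)·(w - 6)·(w + 5)·(w - 4);  w² + 6*w + 5 = (w + 5)·(w + 1)
Cancel the common factors (w + 5), (w + 1).

w² - 10*w + 24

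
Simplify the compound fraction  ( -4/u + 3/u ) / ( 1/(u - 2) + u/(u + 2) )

(-u^2 + 4)/(u^3 - u^2 + 2*u)

Numerator: -4/u + 3/u = -1/u
Denominator: 1/(u - 2) + u/(u + 2) = (u^2 - u + 2)/(u^2 - 4)
Divide: (-1/u) · ((u^2 - 4)/(u^2 - u + 2)) = (-u^2 + 4)/(u^3 - u^2 + 2*u)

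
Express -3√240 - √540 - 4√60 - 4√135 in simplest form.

3√240 = 12*√15; √540 = 6*√15; 4√60 = 8*√15; 4√135 = 12*√15
Combine: (-12 - 6 - 8 - 12)·√15 = -38*√15

-38*√15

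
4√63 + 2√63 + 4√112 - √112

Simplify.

30*√7

4√63 = 12*√7; 2√63 = 6*√7; 4√112 = 16*√7; √112 = 4*√7
Combine: (12 + 6 + 16 - 4)·√7 = 30*√7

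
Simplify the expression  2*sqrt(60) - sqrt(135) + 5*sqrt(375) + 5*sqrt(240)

46*sqrt(15)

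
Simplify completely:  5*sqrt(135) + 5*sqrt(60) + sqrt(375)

30*sqrt(15)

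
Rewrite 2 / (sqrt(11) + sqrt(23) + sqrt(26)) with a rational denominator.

(-sqrt(6578) + 4*sqrt(26) + 7*sqrt(23) + 19*sqrt(11))/237

Group as (sqrt(11) + sqrt(23)) + sqrt(26); multiply by (sqrt(11) + sqrt(23)) - sqrt(26), then rationalise the remaining surd.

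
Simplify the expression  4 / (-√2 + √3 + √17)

(-8*√3 - √102 + 9*√2 + 6*√17)/15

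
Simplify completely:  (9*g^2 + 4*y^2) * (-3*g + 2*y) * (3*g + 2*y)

-81*g^4 + 16*y^4

((2*y)+(3*g))((2*y)-(3*g)) = -9*g^2 + 4*y^2; continue pairing.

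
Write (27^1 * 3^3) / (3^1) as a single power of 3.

3^5

27^1 = 3^3; 3^3 = 3^3; 3^1 = 3^1
Combine exponents: 3^5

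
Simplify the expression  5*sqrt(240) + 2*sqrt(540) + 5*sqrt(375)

5*sqrt(240) = 20*sqrt(15); 2*sqrt(540) = 12*sqrt(15); 5*sqrt(375) = 25*sqrt(15)
Combine: (20 + 12 + 25)·sqrt(15) = 57*sqrt(15)

57*sqrt(15)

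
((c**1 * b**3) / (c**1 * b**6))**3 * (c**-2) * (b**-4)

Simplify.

Inside the bracket: (b**-3)
Raise to the power 3: (b**-9)
Multiply by (c**-2) * (b**-4): add exponents.

1/(b**13*c**2)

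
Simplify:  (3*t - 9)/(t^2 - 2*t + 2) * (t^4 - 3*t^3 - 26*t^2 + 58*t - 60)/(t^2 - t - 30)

3*t - 9

Factor: 3*t - 9 = 3*(t - 3);  t^4 - 3*t^3 - 26*t^2 + 58*t - 60 = (t^2 - 2*t + 2)*(t - 6)*(t + 5);  t^2 - t - 30 = (t + 5)*(t - 6)
Cancel the common factors (t^2 - 2*t + 2), (t + 5), (t - 6).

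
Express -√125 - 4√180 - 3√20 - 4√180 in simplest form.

√125 = 5*√5; 4√180 = 24*√5; 3√20 = 6*√5; 4√180 = 24*√5
Combine: (-5 - 24 - 6 - 24)·√5 = -59*√5

-59*√5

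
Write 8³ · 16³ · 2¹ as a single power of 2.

2^22

8³ = 2^9; 16³ = 2^12; 2¹ = 2^1
Combine exponents: 2^22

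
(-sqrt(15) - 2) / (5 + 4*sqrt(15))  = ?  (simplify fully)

Multiply numerator and denominator by -4*sqrt(15) + 5.
Denominator becomes -215; numerator becomes 3*sqrt(15) + 50.

(-50 - 3*sqrt(15))/215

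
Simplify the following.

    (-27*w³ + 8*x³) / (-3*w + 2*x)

Factor as (a-b)(a^2+ab+b^2) with a=(2*x), b=(3*w).

9*w² + 6*w*x + 4*x²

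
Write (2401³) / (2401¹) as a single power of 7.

2401³ = 7^12; 2401¹ = 7^4
Combine exponents: 7^8

7^8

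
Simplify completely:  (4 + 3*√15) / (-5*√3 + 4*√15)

Multiply numerator and denominator by 5*√3 + 4*√15.
Denominator becomes 165; numerator becomes 20*√3 + 16*√15 + 45*√5 + 180.

(20*√3 + 16*√15 + 45*√5 + 180)/165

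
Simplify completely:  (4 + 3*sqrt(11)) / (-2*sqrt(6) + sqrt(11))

Multiply numerator and denominator by sqrt(11) + 2*sqrt(6).
Denominator becomes -13; numerator becomes 4*sqrt(11) + 8*sqrt(6) + 33 + 6*sqrt(66).

(-6*sqrt(66) - 33 - 8*sqrt(6) - 4*sqrt(11))/13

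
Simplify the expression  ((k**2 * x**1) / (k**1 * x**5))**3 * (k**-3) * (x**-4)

x**(-16)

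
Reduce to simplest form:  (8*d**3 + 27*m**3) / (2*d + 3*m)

4*d**2 - 6*d*m + 9*m**2

Factor as (a+b)(a**2-ab+b**2) with a=(2*d), b=(3*m).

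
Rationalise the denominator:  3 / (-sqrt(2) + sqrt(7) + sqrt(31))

(-39*sqrt(7) - 3*sqrt(434) + 54*sqrt(2) + 33*sqrt(31))/214

Group as (sqrt(7) + sqrt(31)) - sqrt(2); multiply by (sqrt(7) + sqrt(31)) + sqrt(2), then rationalise the remaining surd.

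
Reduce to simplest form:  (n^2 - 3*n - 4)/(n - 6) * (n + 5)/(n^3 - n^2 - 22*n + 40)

(n + 1)/(n^2 - 8*n + 12)

Factor: n^2 - 3*n - 4 = (n - 4)*(n + 1);  n^3 - n^2 - 22*n + 40 = (n + 5)*(n - 4)*(n - 2)
Cancel the common factors (n + 5), (n - 4).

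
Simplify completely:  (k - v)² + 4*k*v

Expanding gives k² + 2*k*v + v², a perfect square.

(k + v)²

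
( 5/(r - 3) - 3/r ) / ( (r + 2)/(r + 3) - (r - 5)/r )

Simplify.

(2*r² + 15*r + 27)/(4*r² + 3*r - 45)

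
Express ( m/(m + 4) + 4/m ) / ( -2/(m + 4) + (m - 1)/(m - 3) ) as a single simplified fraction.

Numerator: m/(m + 4) + 4/m = (m^2 + 4*m + 16)/(m^2 + 4*m)
Denominator: -2/(m + 4) + (m - 1)/(m - 3) = (m^2 + m + 2)/(m^2 + m - 12)
Divide: ((m^2 + 4*m + 16)/(m^2 + 4*m)) · ((m^2 + m - 12)/(m^2 + m + 2)) = (m^3 + m^2 + 4*m - 48)/(m^3 + m^2 + 2*m)

(m^3 + m^2 + 4*m - 48)/(m^3 + m^2 + 2*m)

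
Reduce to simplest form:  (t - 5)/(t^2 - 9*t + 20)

1/(t - 4)

Factor: t^2 - 9*t + 20 = (t - 4)*(t - 5)
Cancel the common factor (t - 5).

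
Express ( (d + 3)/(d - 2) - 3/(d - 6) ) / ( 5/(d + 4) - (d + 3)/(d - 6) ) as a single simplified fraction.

Numerator: (d + 3)/(d - 2) - 3/(d - 6) = (d² - 6*d - 12)/(d² - 8*d + 12)
Denominator: 5/(d + 4) - (d + 3)/(d - 6) = (-d² - 2*d - 42)/(d² - 2*d - 24)
Divide: ((d² - 6*d - 12)/(d² - 8*d + 12)) · ((d² - 2*d - 24)/(-d² - 2*d - 42)) = (-d³ + 2*d² + 36*d + 48)/(d³ + 38*d - 84)

(-d³ + 2*d² + 36*d + 48)/(d³ + 38*d - 84)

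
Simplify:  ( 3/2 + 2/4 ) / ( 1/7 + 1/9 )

63/8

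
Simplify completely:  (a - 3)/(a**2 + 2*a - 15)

1/(a + 5)

Factor: a**2 + 2*a - 15 = (a - 3)*(a + 5)
Cancel the common factor (a - 3).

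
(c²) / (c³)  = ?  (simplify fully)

1/c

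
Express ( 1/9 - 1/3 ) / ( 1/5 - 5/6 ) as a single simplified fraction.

Numerator: 1/9 - 1/3 = -2/9
Denominator: 1/5 - 5/6 = -19/30
Divide: (-2/9) · (-30/19) = 20/57

20/57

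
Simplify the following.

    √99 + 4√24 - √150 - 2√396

-9*√11 + 3*√6

√99 = 3*√11; 4√24 = 8*√6; √150 = 5*√6; 2√396 = 12*√11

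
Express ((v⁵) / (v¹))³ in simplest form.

v^12

Inside the bracket: v⁴
Raise to the power 3: v^12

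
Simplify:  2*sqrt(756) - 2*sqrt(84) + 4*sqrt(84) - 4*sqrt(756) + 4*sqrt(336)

8*sqrt(21)

2*sqrt(756) = 12*sqrt(21); 2*sqrt(84) = 4*sqrt(21); 4*sqrt(84) = 8*sqrt(21); 4*sqrt(756) = 24*sqrt(21); 4*sqrt(336) = 16*sqrt(21)
Combine: (12 - 4 + 8 - 24 + 16)·sqrt(21) = 8*sqrt(21)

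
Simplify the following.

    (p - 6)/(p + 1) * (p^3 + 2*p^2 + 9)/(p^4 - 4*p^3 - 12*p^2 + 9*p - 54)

1/(p + 1)

Factor: p^3 + 2*p^2 + 9 = (p + 3)*(p^2 - p + 3);  p^4 - 4*p^3 - 12*p^2 + 9*p - 54 = (p + 3)*(p^2 - p + 3)*(p - 6)
Cancel the common factors (p^2 - p + 3), (p + 3), (p - 6).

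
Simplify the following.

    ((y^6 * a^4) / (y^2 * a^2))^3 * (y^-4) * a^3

Inside the bracket: y^4 * a^2
Raise to the power 3: y^12 * a^6
Multiply by (y^-4) * a^3: add exponents.

a^9*y^8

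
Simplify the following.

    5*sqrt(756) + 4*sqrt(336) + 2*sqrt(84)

50*sqrt(21)

5*sqrt(756) = 30*sqrt(21); 4*sqrt(336) = 16*sqrt(21); 2*sqrt(84) = 4*sqrt(21)
Combine: (30 + 16 + 4)·sqrt(21) = 50*sqrt(21)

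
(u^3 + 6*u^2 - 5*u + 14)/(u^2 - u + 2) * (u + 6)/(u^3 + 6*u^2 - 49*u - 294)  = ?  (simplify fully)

Factor: u^3 + 6*u^2 - 5*u + 14 = (u + 7)*(u^2 - u + 2);  u^3 + 6*u^2 - 49*u - 294 = (u - 7)*(u + 7)*(u + 6)
Cancel the common factors (u^2 - u + 2), (u + 7), (u + 6).

1/(u - 7)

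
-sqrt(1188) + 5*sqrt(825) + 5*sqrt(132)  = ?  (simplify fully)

29*sqrt(33)

sqrt(1188) = 6*sqrt(33); 5*sqrt(825) = 25*sqrt(33); 5*sqrt(132) = 10*sqrt(33)
Combine: (-6 + 25 + 10)·sqrt(33) = 29*sqrt(33)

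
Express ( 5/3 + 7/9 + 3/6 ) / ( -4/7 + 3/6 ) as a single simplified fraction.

Numerator: 5/3 + 7/9 + 3/6 = 53/18
Denominator: -4/7 + 3/6 = -1/14
Divide: (53/18) · (-14) = -371/9

-371/9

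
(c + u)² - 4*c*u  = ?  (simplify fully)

Expanding gives c² - 2*c*u + u², a perfect square.

(c - u)²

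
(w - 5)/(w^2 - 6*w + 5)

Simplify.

1/(w - 1)

Factor: w^2 - 6*w + 5 = (w - 5)*(w - 1)
Cancel the common factor (w - 5).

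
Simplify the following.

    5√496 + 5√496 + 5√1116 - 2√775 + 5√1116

90*√31

5√496 = 20*√31; 5√496 = 20*√31; 5√1116 = 30*√31; 2√775 = 10*√31; 5√1116 = 30*√31
Combine: (20 + 20 + 30 - 10 + 30)·√31 = 90*√31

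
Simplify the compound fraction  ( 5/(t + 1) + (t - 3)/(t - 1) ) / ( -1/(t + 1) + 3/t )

(t**3 + 3*t**2 - 8*t)/(2*t**2 + t - 3)

Numerator: 5/(t + 1) + (t - 3)/(t - 1) = (t**2 + 3*t - 8)/(t**2 - 1)
Denominator: -1/(t + 1) + 3/t = (2*t + 3)/(t**2 + t)
Divide: ((t**2 + 3*t - 8)/(t**2 - 1)) · ((t**2 + t)/(2*t + 3)) = (t**3 + 3*t**2 - 8*t)/(2*t**2 + t - 3)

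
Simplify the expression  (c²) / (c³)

Quotient: (c^-1)

1/c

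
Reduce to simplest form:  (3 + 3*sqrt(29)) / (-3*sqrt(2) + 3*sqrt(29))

(sqrt(2) + sqrt(29) + sqrt(58) + 29)/27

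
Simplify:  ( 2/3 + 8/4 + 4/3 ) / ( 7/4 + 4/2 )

Numerator: 2/3 + 8/4 + 4/3 = 4
Denominator: 7/4 + 4/2 = 15/4
Divide: (4) · (4/15) = 16/15

16/15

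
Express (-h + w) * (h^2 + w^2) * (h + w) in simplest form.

-h^4 + w^4

Telescope via difference of squares: (w+h)(w-h) = -h^2 + w^2, then repeat with the next factor.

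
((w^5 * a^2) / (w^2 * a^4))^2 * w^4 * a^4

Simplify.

w^10

Inside the bracket: w^3 * (a^-2)
Raise to the power 2: w^6 * (a^-4)
Multiply by w^4 * a^4: add exponents.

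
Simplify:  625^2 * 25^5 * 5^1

5^19

625^2 = 5^8; 25^5 = 5^10; 5^1 = 5^1
Combine exponents: 5^19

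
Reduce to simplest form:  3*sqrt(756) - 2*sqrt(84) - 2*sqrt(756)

2*sqrt(21)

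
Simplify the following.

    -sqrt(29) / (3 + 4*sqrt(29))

(-116 + 3*sqrt(29))/455

Multiply numerator and denominator by -4*sqrt(29) + 3.
Denominator becomes -455; numerator becomes -3*sqrt(29) + 116.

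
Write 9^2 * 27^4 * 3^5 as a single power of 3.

3^21

9^2 = 3^4; 27^4 = 3^12; 3^5 = 3^5
Combine exponents: 3^21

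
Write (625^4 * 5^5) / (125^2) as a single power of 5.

5^15

625^4 = 5^16; 5^5 = 5^5; 125^2 = 5^6
Combine exponents: 5^15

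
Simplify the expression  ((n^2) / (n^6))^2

n^(-8)

Inside the bracket: (n^-4)
Raise to the power 2: (n^-8)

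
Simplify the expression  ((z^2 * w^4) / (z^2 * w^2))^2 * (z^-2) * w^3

Inside the bracket: w^2
Raise to the power 2: w^4
Multiply by (z^-2) * w^3: add exponents.

w^7/z^2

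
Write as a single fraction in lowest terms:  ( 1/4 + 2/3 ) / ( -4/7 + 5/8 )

154/9

Numerator: 1/4 + 2/3 = 11/12
Denominator: -4/7 + 5/8 = 3/56
Divide: (11/12) · (56/3) = 154/9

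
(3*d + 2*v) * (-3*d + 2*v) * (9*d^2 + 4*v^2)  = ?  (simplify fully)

((2*v)+(3*d))((2*v)-(3*d)) = -9*d^2 + 4*v^2; continue pairing.

-81*d^4 + 16*v^4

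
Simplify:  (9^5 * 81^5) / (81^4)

3^14

9^5 = 3^10; 81^5 = 3^20; 81^4 = 3^16
Combine exponents: 3^14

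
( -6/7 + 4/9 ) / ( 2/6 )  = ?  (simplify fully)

-26/21

Numerator: -6/7 + 4/9 = -26/63
Denominator: 2/6 = 1/3
Divide: (-26/63) · (3) = -26/21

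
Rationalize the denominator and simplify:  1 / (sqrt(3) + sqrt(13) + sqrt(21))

(-6*sqrt(91) - 5*sqrt(21) + 11*sqrt(13) + 31*sqrt(3))/131

Group as (sqrt(3) + sqrt(21)) + sqrt(13); multiply by (sqrt(3) + sqrt(21)) - sqrt(13), then rationalise the remaining surd.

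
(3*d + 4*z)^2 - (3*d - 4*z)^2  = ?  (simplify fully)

Binomially expand both and collect terms in (3*d), (4*z).

48*d*z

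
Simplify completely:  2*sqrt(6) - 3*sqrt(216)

2*sqrt(6) = 2*sqrt(6); 3*sqrt(216) = 18*sqrt(6)
Combine: (2 - 18)·sqrt(6) = -16*sqrt(6)

-16*sqrt(6)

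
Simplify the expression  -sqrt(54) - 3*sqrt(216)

sqrt(54) = 3*sqrt(6); 3*sqrt(216) = 18*sqrt(6)
Combine: (-3 - 18)·sqrt(6) = -21*sqrt(6)

-21*sqrt(6)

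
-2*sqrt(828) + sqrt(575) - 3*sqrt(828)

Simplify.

2*sqrt(828) = 12*sqrt(23); sqrt(575) = 5*sqrt(23); 3*sqrt(828) = 18*sqrt(23)
Combine: (-12 + 5 - 18)·sqrt(23) = -25*sqrt(23)

-25*sqrt(23)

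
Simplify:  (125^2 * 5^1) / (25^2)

5^3

125^2 = 5^6; 5^1 = 5^1; 25^2 = 5^4
Combine exponents: 5^3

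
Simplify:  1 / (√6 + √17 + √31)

Group as (√6 + √31) + √17; multiply by (√6 + √31) - √17, then rationalise the remaining surd.

(-√3162 - 4*√31 + 10*√17 + 21*√6)/172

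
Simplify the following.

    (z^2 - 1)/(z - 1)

z + 1

Factor: z^2 - 1 = (z - 1)*(z + 1)
Cancel the common factor (z - 1).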